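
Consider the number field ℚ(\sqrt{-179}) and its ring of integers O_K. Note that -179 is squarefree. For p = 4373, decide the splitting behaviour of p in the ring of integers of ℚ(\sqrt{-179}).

p splits

d = -179 ≡ 1 (mod 4), so O_K = ℤ[(1+√-179)/2] and disc(K) = d = -179.
disc(K) = -179 is not divisible by 4373; 4373 is unramified.
Compute (-179/4373) via Euler: 4194^((4373-1)/2) mod 4373 = 1, so (-179/4373) = 1.
(-179/4373) = 1, so 4373 splits.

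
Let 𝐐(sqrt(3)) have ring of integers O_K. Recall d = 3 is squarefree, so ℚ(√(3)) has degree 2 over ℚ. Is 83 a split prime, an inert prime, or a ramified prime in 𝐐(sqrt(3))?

Since 3 ≢ 1 mod 4, the ring of integers is ℤ[√3] with discriminant 4·3 = 12.
disc(K) = 12 is not divisible by 83; 83 is unramified.
Legendre symbol by Euler's criterion: (3/83) ≡ 3^41 ≡ 1 (mod 83), i.e. (3/83) = 1.
Legendre symbol 1 ⇒ 83 is split.

83 splits in O_K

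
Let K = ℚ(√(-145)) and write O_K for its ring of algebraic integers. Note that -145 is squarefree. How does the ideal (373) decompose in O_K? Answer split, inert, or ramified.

d = -145 ≡ 3 (mod 4), so O_K = ℤ[√-145] and disc(K) = 4d = -580.
disc(K) = -580 is not divisible by 373; 373 is unramified.
Compute (-145/373) via Euler: 228^((373-1)/2) mod 373 = 372, so (-145/373) = -1.
(-145/373) = -1, so 373 is inert.

inert — (373) stays prime in O_K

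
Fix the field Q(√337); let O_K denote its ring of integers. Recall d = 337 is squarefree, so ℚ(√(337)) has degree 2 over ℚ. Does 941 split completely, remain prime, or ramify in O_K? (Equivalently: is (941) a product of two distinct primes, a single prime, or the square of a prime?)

p is inert

337 mod 4 = 1, hence disc K = 337 and O_K = ℤ[(1+√337)/2].
Since gcd(941, 337) = 1 the prime 941 does not ramify.
Euler's criterion: 337^470 mod 941 = 940. Thus (337|941) = -1.
Legendre symbol -1 ⇒ 941 is inert.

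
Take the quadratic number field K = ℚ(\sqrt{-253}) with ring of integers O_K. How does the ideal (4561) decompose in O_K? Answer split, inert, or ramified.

4561 splits in O_K

Since -253 ≢ 1 mod 4, the ring of integers is ℤ[√-253] with discriminant 4·(-253) = -1012.
4561 ∤ -1012, so 4561 is unramified.
(-253/4561) = 4308^2280 mod 4561 = 1, giving Legendre symbol 1.
Legendre symbol 1 ⇒ 4561 is split.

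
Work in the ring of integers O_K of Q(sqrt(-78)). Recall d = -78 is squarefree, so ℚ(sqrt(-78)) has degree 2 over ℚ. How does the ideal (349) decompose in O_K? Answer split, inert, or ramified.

d = -78 ≡ 2 (mod 4), so O_K = ℤ[√-78] and disc(K) = 4d = -312.
Since gcd(349, -312) = 1 the prime 349 does not ramify.
Compute (-78/349) via Euler: 271^((349-1)/2) mod 349 = 1, so (-78/349) = 1.
d is a quadratic residue mod p, hence 349 splits in O_K.

349 splits in O_K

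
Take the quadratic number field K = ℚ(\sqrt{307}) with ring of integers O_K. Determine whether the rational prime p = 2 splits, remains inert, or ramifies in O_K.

Since 307 ≢ 1 mod 4, the ring of integers is ℤ[√307] with discriminant 4·307 = 1228.
2 divides disc(K) = 1228, so 2 ramifies.

ramified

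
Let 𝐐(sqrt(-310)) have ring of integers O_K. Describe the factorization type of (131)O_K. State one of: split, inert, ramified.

131 remains inert

-310 mod 4 = 2, hence disc K = 4·(-310) = -1240 and O_K = ℤ[√-310].
Since gcd(131, -1240) = 1 the prime 131 does not ramify.
(-310/131) = 83^65 mod 131 = 130, giving Legendre symbol -1.
Legendre symbol -1 ⇒ 131 is inert.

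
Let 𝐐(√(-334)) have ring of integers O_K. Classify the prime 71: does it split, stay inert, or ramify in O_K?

inert

d = -334 ≡ 2 (mod 4), so O_K = ℤ[√-334] and disc(K) = 4d = -1336.
71 ∤ -1336, so 71 is unramified.
(-334/71) = 21^35 mod 71 = 70, giving Legendre symbol -1.
d is a non-residue mod p, hence 71 remains inert in O_K.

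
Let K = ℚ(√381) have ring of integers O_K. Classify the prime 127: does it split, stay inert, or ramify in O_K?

127 is ramified

Since 381 ≡ 1 mod 4, the ring of integers is ℤ[(1+√381)/2] with discriminant 381.
disc(K) = 381 = 127·3, so p = 127 is ramified.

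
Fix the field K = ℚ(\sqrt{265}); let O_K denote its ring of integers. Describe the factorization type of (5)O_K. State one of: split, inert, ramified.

ramifies in O_K

d = 265 ≡ 1 (mod 4), so O_K = ℤ[(1+√265)/2] and disc(K) = d = 265.
disc(K) = 265 = 5·53, so p = 5 is ramified.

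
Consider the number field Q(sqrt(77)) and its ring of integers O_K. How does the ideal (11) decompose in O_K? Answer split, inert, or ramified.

77 mod 4 = 1, hence disc K = 77 and O_K = ℤ[(1+√77)/2].
disc(K) = 77 = 11·7, so p = 11 is ramified.

11 is ramified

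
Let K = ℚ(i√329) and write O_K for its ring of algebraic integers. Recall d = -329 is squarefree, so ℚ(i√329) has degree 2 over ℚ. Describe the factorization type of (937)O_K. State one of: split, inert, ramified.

-329 mod 4 = 3, hence disc K = 4·(-329) = -1316 and O_K = ℤ[√-329].
Since gcd(937, -1316) = 1 the prime 937 does not ramify.
Legendre symbol by Euler's criterion: (-329/937) ≡ (-329)^468 ≡ 1 (mod 937), i.e. (-329/937) = 1.
Legendre symbol 1 ⇒ 937 is split.

p splits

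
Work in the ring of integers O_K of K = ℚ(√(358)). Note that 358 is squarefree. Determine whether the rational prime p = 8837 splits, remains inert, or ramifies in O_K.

inert — (8837) stays prime in O_K

Since 358 ≢ 1 mod 4, the ring of integers is ℤ[√358] with discriminant 4·358 = 1432.
Since gcd(8837, 1432) = 1 the prime 8837 does not ramify.
Compute (358/8837) via Euler: 358^((8837-1)/2) mod 8837 = 8836, so (358/8837) = -1.
d is a non-residue mod p, hence 8837 remains inert in O_K.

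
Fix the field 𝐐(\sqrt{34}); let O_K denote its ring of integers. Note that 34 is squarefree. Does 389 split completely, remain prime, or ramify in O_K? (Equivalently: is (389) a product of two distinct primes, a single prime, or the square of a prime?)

389 remains inert

d = 34 ≡ 2 (mod 4), so O_K = ℤ[√34] and disc(K) = 4d = 136.
disc(K) = 136 is not divisible by 389; 389 is unramified.
Compute (34/389) via Euler: 34^((389-1)/2) mod 389 = 388, so (34/389) = -1.
(34/389) = -1, so 389 is inert.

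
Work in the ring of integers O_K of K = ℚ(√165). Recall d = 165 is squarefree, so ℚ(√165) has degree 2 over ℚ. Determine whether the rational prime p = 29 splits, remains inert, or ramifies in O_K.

165 mod 4 = 1, hence disc K = 165 and O_K = ℤ[(1+√165)/2].
29 ∤ 165, so 29 is unramified.
Compute (165/29) via Euler: 20^((29-1)/2) mod 29 = 1, so (165/29) = 1.
(165/29) = 1, so 29 splits.

split — (29) = 𝔭₁𝔭₂ with 𝔭₁ ≠ 𝔭₂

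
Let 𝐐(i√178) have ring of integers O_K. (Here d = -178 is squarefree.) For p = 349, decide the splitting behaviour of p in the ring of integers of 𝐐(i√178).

-178 mod 4 = 2, hence disc K = 4·(-178) = -712 and O_K = ℤ[√-178].
349 ∤ -712, so 349 is unramified.
Euler's criterion: (-178)^174 mod 349 = 1. Thus (-178|349) = 1.
(-178/349) = 1, so 349 splits.

split — (349) = 𝔭₁𝔭₂ with 𝔭₁ ≠ 𝔭₂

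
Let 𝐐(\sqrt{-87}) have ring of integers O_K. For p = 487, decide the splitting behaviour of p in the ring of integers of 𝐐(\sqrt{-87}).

Since -87 ≡ 1 mod 4, the ring of integers is ℤ[(1+√-87)/2] with discriminant -87.
Since gcd(487, -87) = 1 the prime 487 does not ramify.
Legendre symbol by Euler's criterion: (-87/487) ≡ (-87)^243 ≡ 1 (mod 487), i.e. (-87/487) = 1.
(-87/487) = 1, so 487 splits.

split — (487) = 𝔭₁𝔭₂ with 𝔭₁ ≠ 𝔭₂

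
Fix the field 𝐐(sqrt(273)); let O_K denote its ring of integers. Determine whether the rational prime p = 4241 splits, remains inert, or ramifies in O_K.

p splits

273 mod 4 = 1, hence disc K = 273 and O_K = ℤ[(1+√273)/2].
Since gcd(4241, 273) = 1 the prime 4241 does not ramify.
Euler's criterion: 273^2120 mod 4241 = 1. Thus (273|4241) = 1.
d is a quadratic residue mod p, hence 4241 splits in O_K.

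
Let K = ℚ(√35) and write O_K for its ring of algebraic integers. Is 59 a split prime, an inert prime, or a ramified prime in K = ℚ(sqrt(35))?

splits completely

Since 35 ≢ 1 mod 4, the ring of integers is ℤ[√35] with discriminant 4·35 = 140.
59 ∤ 140, so 59 is unramified.
Legendre symbol by Euler's criterion: (35/59) ≡ 35^29 ≡ 1 (mod 59), i.e. (35/59) = 1.
d is a quadratic residue mod p, hence 59 splits in O_K.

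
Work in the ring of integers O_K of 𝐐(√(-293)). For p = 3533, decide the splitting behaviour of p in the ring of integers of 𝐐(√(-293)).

d = -293 ≡ 3 (mod 4), so O_K = ℤ[√-293] and disc(K) = 4d = -1172.
Since gcd(3533, -1172) = 1 the prime 3533 does not ramify.
Legendre symbol by Euler's criterion: (-293/3533) ≡ (-293)^1766 ≡ 1 (mod 3533), i.e. (-293/3533) = 1.
Legendre symbol 1 ⇒ 3533 is split.

split — (3533) = 𝔭₁𝔭₂ with 𝔭₁ ≠ 𝔭₂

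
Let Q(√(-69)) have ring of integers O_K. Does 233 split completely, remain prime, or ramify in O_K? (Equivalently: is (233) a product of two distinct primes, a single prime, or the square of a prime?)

p is inert

-69 mod 4 = 3, hence disc K = 4·(-69) = -276 and O_K = ℤ[√-69].
disc(K) = -276 is not divisible by 233; 233 is unramified.
Euler's criterion: (-69)^116 mod 233 = 232. Thus (-69|233) = -1.
(-69/233) = -1, so 233 is inert.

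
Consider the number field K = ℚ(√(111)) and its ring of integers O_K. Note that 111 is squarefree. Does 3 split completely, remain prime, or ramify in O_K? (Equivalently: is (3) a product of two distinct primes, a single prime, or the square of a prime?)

111 mod 4 = 3, hence disc K = 4·111 = 444 and O_K = ℤ[√111].
3 divides disc(K) = 444, so 3 ramifies.

ramified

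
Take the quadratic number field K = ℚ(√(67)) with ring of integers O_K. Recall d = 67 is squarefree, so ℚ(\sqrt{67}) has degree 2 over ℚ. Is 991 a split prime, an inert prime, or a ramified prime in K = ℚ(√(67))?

Since 67 ≢ 1 mod 4, the ring of integers is ℤ[√67] with discriminant 4·67 = 268.
disc(K) = 268 is not divisible by 991; 991 is unramified.
Euler's criterion: 67^495 mod 991 = 1. Thus (67|991) = 1.
(67/991) = 1, so 991 splits.

splits completely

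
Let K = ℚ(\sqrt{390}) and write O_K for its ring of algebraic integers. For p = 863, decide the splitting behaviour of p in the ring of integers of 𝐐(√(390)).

390 mod 4 = 2, hence disc K = 4·390 = 1560 and O_K = ℤ[√390].
disc(K) = 1560 is not divisible by 863; 863 is unramified.
Compute (390/863) via Euler: 390^((863-1)/2) mod 863 = 1, so (390/863) = 1.
d is a quadratic residue mod p, hence 863 splits in O_K.

p splits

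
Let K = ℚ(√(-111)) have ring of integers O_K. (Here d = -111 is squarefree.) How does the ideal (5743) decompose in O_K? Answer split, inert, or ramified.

-111 mod 4 = 1, hence disc K = -111 and O_K = ℤ[(1+√-111)/2].
Since gcd(5743, -111) = 1 the prime 5743 does not ramify.
(-111/5743) = 5632^2871 mod 5743 = 5742, giving Legendre symbol -1.
Legendre symbol -1 ⇒ 5743 is inert.

5743 remains inert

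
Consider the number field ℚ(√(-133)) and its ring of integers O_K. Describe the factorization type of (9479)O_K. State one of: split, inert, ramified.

d = -133 ≡ 3 (mod 4), so O_K = ℤ[√-133] and disc(K) = 4d = -532.
9479 ∤ -532, so 9479 is unramified.
Legendre symbol by Euler's criterion: (-133/9479) ≡ (-133)^4739 ≡ 9478 (mod 9479), i.e. (-133/9479) = -1.
(-133/9479) = -1, so 9479 is inert.

inert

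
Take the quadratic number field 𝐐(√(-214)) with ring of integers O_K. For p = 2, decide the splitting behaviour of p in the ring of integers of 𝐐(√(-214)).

ramifies in O_K

d = -214 ≡ 2 (mod 4), so O_K = ℤ[√-214] and disc(K) = 4d = -856.
disc(K) = -856 = 2·(-428), so p = 2 is ramified.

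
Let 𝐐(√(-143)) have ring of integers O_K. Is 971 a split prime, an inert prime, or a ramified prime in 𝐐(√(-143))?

splits completely

Since -143 ≡ 1 mod 4, the ring of integers is ℤ[(1+√-143)/2] with discriminant -143.
Since gcd(971, -143) = 1 the prime 971 does not ramify.
Euler's criterion: (-143)^485 mod 971 = 1. Thus (-143|971) = 1.
(-143/971) = 1, so 971 splits.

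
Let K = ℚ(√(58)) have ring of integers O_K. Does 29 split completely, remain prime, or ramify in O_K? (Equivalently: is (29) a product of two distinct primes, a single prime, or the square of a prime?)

d = 58 ≡ 2 (mod 4), so O_K = ℤ[√58] and disc(K) = 4d = 232.
disc(K) = 232 = 29·8, so p = 29 is ramified.

ramified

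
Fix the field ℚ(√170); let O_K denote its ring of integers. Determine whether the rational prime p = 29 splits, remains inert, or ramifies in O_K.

170 mod 4 = 2, hence disc K = 4·170 = 680 and O_K = ℤ[√170].
29 ∤ 680, so 29 is unramified.
Compute (170/29) via Euler: 25^((29-1)/2) mod 29 = 1, so (170/29) = 1.
Legendre symbol 1 ⇒ 29 is split.

29 splits in O_K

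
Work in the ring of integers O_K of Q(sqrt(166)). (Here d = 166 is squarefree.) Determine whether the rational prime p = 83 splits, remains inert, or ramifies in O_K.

p ramifies

d = 166 ≡ 2 (mod 4), so O_K = ℤ[√166] and disc(K) = 4d = 664.
83 divides disc(K) = 664, so 83 ramifies.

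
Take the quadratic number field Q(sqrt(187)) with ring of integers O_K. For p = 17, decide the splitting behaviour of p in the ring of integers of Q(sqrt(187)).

Since 187 ≢ 1 mod 4, the ring of integers is ℤ[√187] with discriminant 4·187 = 748.
17 divides disc(K) = 748, so 17 ramifies.

ramified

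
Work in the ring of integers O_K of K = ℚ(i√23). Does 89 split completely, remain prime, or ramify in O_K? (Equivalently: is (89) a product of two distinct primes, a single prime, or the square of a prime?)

remains prime (inert)

Since -23 ≡ 1 mod 4, the ring of integers is ℤ[(1+√-23)/2] with discriminant -23.
disc(K) = -23 is not divisible by 89; 89 is unramified.
Euler's criterion: (-23)^44 mod 89 = 88. Thus (-23|89) = -1.
(-23/89) = -1, so 89 is inert.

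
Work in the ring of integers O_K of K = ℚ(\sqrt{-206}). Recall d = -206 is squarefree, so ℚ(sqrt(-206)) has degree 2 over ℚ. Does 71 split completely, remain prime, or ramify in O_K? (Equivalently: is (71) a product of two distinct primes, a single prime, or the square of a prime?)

Since -206 ≢ 1 mod 4, the ring of integers is ℤ[√-206] with discriminant 4·(-206) = -824.
disc(K) = -824 is not divisible by 71; 71 is unramified.
Euler's criterion: (-206)^35 mod 71 = 70. Thus (-206|71) = -1.
Legendre symbol -1 ⇒ 71 is inert.

inert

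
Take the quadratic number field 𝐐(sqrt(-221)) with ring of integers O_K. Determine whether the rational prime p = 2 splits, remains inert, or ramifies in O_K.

2 is ramified

d = -221 ≡ 3 (mod 4), so O_K = ℤ[√-221] and disc(K) = 4d = -884.
Ramification test: 2 | -884. The prime 2 ramifies in K.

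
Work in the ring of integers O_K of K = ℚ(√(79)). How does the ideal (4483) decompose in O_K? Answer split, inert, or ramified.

p splits

Since 79 ≢ 1 mod 4, the ring of integers is ℤ[√79] with discriminant 4·79 = 316.
Since gcd(4483, 316) = 1 the prime 4483 does not ramify.
Compute (79/4483) via Euler: 79^((4483-1)/2) mod 4483 = 1, so (79/4483) = 1.
(79/4483) = 1, so 4483 splits.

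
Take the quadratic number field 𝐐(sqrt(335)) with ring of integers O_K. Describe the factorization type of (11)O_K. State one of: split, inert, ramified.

d = 335 ≡ 3 (mod 4), so O_K = ℤ[√335] and disc(K) = 4d = 1340.
disc(K) = 1340 is not divisible by 11; 11 is unramified.
Euler's criterion: 335^5 mod 11 = 1. Thus (335|11) = 1.
d is a quadratic residue mod p, hence 11 splits in O_K.

split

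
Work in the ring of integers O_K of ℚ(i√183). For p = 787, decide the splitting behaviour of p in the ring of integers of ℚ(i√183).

d = -183 ≡ 1 (mod 4), so O_K = ℤ[(1+√-183)/2] and disc(K) = d = -183.
disc(K) = -183 is not divisible by 787; 787 is unramified.
Legendre symbol by Euler's criterion: (-183/787) ≡ (-183)^393 ≡ 786 (mod 787), i.e. (-183/787) = -1.
(-183/787) = -1, so 787 is inert.

787 remains inert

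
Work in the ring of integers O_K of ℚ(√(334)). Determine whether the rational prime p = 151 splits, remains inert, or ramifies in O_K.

splits completely

334 mod 4 = 2, hence disc K = 4·334 = 1336 and O_K = ℤ[√334].
Since gcd(151, 1336) = 1 the prime 151 does not ramify.
Legendre symbol by Euler's criterion: (334/151) ≡ 334^75 ≡ 1 (mod 151), i.e. (334/151) = 1.
Legendre symbol 1 ⇒ 151 is split.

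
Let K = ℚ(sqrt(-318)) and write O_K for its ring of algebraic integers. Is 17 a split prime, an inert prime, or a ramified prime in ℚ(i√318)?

Since -318 ≢ 1 mod 4, the ring of integers is ℤ[√-318] with discriminant 4·(-318) = -1272.
Since gcd(17, -1272) = 1 the prime 17 does not ramify.
Compute (-318/17) via Euler: 5^((17-1)/2) mod 17 = 16, so (-318/17) = -1.
d is a non-residue mod p, hence 17 remains inert in O_K.

inert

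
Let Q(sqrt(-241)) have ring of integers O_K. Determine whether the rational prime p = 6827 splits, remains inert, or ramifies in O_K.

-241 mod 4 = 3, hence disc K = 4·(-241) = -964 and O_K = ℤ[√-241].
6827 ∤ -964, so 6827 is unramified.
(-241/6827) = 6586^3413 mod 6827 = 6826, giving Legendre symbol -1.
Legendre symbol -1 ⇒ 6827 is inert.

6827 remains inert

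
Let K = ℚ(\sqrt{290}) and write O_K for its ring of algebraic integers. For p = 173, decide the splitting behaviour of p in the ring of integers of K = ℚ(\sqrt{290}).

Since 290 ≢ 1 mod 4, the ring of integers is ℤ[√290] with discriminant 4·290 = 1160.
Since gcd(173, 1160) = 1 the prime 173 does not ramify.
(290/173) = 117^86 mod 173 = 1, giving Legendre symbol 1.
Legendre symbol 1 ⇒ 173 is split.

p splits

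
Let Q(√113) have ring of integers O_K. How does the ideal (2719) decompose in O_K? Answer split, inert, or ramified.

split

113 mod 4 = 1, hence disc K = 113 and O_K = ℤ[(1+√113)/2].
disc(K) = 113 is not divisible by 2719; 2719 is unramified.
Legendre symbol by Euler's criterion: (113/2719) ≡ 113^1359 ≡ 1 (mod 2719), i.e. (113/2719) = 1.
d is a quadratic residue mod p, hence 2719 splits in O_K.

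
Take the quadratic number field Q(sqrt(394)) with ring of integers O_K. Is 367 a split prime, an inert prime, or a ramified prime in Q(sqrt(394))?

394 mod 4 = 2, hence disc K = 4·394 = 1576 and O_K = ℤ[√394].
disc(K) = 1576 is not divisible by 367; 367 is unramified.
Legendre symbol by Euler's criterion: (394/367) ≡ 394^183 ≡ 366 (mod 367), i.e. (394/367) = -1.
Legendre symbol -1 ⇒ 367 is inert.

inert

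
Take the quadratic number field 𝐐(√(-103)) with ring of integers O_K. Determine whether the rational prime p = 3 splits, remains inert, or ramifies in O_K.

d = -103 ≡ 1 (mod 4), so O_K = ℤ[(1+√-103)/2] and disc(K) = d = -103.
Since gcd(3, -103) = 1 the prime 3 does not ramify.
(-103/3) = 2^1 mod 3 = 2, giving Legendre symbol -1.
(-103/3) = -1, so 3 is inert.

inert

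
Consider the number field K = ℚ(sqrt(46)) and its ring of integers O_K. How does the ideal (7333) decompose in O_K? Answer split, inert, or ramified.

split

46 mod 4 = 2, hence disc K = 4·46 = 184 and O_K = ℤ[√46].
Since gcd(7333, 184) = 1 the prime 7333 does not ramify.
Compute (46/7333) via Euler: 46^((7333-1)/2) mod 7333 = 1, so (46/7333) = 1.
Legendre symbol 1 ⇒ 7333 is split.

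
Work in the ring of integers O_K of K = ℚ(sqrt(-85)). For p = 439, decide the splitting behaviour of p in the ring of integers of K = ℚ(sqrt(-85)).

d = -85 ≡ 3 (mod 4), so O_K = ℤ[√-85] and disc(K) = 4d = -340.
disc(K) = -340 is not divisible by 439; 439 is unramified.
Compute (-85/439) via Euler: 354^((439-1)/2) mod 439 = 1, so (-85/439) = 1.
d is a quadratic residue mod p, hence 439 splits in O_K.

split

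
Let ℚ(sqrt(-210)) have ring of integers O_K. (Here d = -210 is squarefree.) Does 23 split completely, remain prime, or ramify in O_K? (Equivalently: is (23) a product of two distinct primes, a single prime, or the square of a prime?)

inert — (23) stays prime in O_K

Since -210 ≢ 1 mod 4, the ring of integers is ℤ[√-210] with discriminant 4·(-210) = -840.
Since gcd(23, -840) = 1 the prime 23 does not ramify.
(-210/23) = 20^11 mod 23 = 22, giving Legendre symbol -1.
d is a non-residue mod p, hence 23 remains inert in O_K.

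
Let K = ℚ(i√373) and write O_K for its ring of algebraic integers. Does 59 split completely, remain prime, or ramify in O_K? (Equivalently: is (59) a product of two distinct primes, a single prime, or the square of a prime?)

d = -373 ≡ 3 (mod 4), so O_K = ℤ[√-373] and disc(K) = 4d = -1492.
59 ∤ -1492, so 59 is unramified.
(-373/59) = 40^29 mod 59 = 58, giving Legendre symbol -1.
(-373/59) = -1, so 59 is inert.

remains prime (inert)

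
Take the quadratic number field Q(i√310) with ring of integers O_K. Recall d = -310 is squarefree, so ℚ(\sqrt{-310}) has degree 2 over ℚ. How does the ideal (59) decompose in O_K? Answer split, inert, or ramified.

inert — (59) stays prime in O_K

d = -310 ≡ 2 (mod 4), so O_K = ℤ[√-310] and disc(K) = 4d = -1240.
59 ∤ -1240, so 59 is unramified.
Legendre symbol by Euler's criterion: (-310/59) ≡ (-310)^29 ≡ 58 (mod 59), i.e. (-310/59) = -1.
(-310/59) = -1, so 59 is inert.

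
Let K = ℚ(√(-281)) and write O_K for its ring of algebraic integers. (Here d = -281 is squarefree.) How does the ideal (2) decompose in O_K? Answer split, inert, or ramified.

Since -281 ≢ 1 mod 4, the ring of integers is ℤ[√-281] with discriminant 4·(-281) = -1124.
disc(K) = -1124 = 2·(-562), so p = 2 is ramified.

p ramifies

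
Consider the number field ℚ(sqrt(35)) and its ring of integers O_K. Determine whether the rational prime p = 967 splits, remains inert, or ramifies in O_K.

967 splits in O_K

35 mod 4 = 3, hence disc K = 4·35 = 140 and O_K = ℤ[√35].
Since gcd(967, 140) = 1 the prime 967 does not ramify.
(35/967) = 35^483 mod 967 = 1, giving Legendre symbol 1.
Legendre symbol 1 ⇒ 967 is split.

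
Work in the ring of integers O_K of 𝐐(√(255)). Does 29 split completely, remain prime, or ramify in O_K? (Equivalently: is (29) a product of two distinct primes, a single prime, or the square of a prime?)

255 mod 4 = 3, hence disc K = 4·255 = 1020 and O_K = ℤ[√255].
disc(K) = 1020 is not divisible by 29; 29 is unramified.
Legendre symbol by Euler's criterion: (255/29) ≡ 255^14 ≡ 1 (mod 29), i.e. (255/29) = 1.
d is a quadratic residue mod p, hence 29 splits in O_K.

split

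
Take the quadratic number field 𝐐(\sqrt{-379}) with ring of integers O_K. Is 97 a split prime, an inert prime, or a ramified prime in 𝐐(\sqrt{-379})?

split

d = -379 ≡ 1 (mod 4), so O_K = ℤ[(1+√-379)/2] and disc(K) = d = -379.
97 ∤ -379, so 97 is unramified.
Compute (-379/97) via Euler: 9^((97-1)/2) mod 97 = 1, so (-379/97) = 1.
Legendre symbol 1 ⇒ 97 is split.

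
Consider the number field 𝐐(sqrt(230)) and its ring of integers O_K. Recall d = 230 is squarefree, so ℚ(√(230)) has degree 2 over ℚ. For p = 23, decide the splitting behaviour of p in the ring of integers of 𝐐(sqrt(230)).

p ramifies

230 mod 4 = 2, hence disc K = 4·230 = 920 and O_K = ℤ[√230].
23 divides disc(K) = 920, so 23 ramifies.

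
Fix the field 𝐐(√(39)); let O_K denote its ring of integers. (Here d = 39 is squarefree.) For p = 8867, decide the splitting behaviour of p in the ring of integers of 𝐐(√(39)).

39 mod 4 = 3, hence disc K = 4·39 = 156 and O_K = ℤ[√39].
Since gcd(8867, 156) = 1 the prime 8867 does not ramify.
Compute (39/8867) via Euler: 39^((8867-1)/2) mod 8867 = 1, so (39/8867) = 1.
(39/8867) = 1, so 8867 splits.

8867 splits in O_K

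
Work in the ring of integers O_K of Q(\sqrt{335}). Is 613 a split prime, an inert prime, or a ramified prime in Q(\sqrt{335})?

335 mod 4 = 3, hence disc K = 4·335 = 1340 and O_K = ℤ[√335].
613 ∤ 1340, so 613 is unramified.
Legendre symbol by Euler's criterion: (335/613) ≡ 335^306 ≡ 612 (mod 613), i.e. (335/613) = -1.
d is a non-residue mod p, hence 613 remains inert in O_K.

remains prime (inert)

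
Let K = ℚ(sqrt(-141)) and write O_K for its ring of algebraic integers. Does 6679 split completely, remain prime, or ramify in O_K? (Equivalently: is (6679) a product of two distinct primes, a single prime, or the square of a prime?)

d = -141 ≡ 3 (mod 4), so O_K = ℤ[√-141] and disc(K) = 4d = -564.
disc(K) = -564 is not divisible by 6679; 6679 is unramified.
Compute (-141/6679) via Euler: 6538^((6679-1)/2) mod 6679 = 1, so (-141/6679) = 1.
(-141/6679) = 1, so 6679 splits.

6679 splits in O_K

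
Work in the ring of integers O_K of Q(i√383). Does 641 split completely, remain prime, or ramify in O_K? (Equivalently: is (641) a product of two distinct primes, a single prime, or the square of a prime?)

split — (641) = 𝔭₁𝔭₂ with 𝔭₁ ≠ 𝔭₂

-383 mod 4 = 1, hence disc K = -383 and O_K = ℤ[(1+√-383)/2].
disc(K) = -383 is not divisible by 641; 641 is unramified.
Legendre symbol by Euler's criterion: (-383/641) ≡ (-383)^320 ≡ 1 (mod 641), i.e. (-383/641) = 1.
(-383/641) = 1, so 641 splits.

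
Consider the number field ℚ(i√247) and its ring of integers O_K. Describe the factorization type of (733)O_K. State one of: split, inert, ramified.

inert — (733) stays prime in O_K

-247 mod 4 = 1, hence disc K = -247 and O_K = ℤ[(1+√-247)/2].
disc(K) = -247 is not divisible by 733; 733 is unramified.
(-247/733) = 486^366 mod 733 = 732, giving Legendre symbol -1.
Legendre symbol -1 ⇒ 733 is inert.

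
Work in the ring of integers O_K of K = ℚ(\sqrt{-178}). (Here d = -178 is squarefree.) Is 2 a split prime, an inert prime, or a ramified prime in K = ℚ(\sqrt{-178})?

ramified — (2) = 𝔭²

d = -178 ≡ 2 (mod 4), so O_K = ℤ[√-178] and disc(K) = 4d = -712.
Ramification test: 2 | -712. The prime 2 ramifies in K.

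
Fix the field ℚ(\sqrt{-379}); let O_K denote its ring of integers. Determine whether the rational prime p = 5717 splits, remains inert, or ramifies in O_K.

-379 mod 4 = 1, hence disc K = -379 and O_K = ℤ[(1+√-379)/2].
5717 ∤ -379, so 5717 is unramified.
Euler's criterion: (-379)^2858 mod 5717 = 5716. Thus (-379|5717) = -1.
(-379/5717) = -1, so 5717 is inert.

5717 remains inert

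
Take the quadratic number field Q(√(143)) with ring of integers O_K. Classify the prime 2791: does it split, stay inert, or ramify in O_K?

p splits

Since 143 ≢ 1 mod 4, the ring of integers is ℤ[√143] with discriminant 4·143 = 572.
2791 ∤ 572, so 2791 is unramified.
Compute (143/2791) via Euler: 143^((2791-1)/2) mod 2791 = 1, so (143/2791) = 1.
d is a quadratic residue mod p, hence 2791 splits in O_K.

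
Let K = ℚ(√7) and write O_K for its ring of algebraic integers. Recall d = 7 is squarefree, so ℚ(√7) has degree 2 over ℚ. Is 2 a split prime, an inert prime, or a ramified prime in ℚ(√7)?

p ramifies

7 mod 4 = 3, hence disc K = 4·7 = 28 and O_K = ℤ[√7].
disc(K) = 28 = 2·14, so p = 2 is ramified.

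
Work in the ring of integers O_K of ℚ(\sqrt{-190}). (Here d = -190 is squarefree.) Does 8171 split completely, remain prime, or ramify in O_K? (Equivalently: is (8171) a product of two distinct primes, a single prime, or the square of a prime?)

-190 mod 4 = 2, hence disc K = 4·(-190) = -760 and O_K = ℤ[√-190].
Since gcd(8171, -760) = 1 the prime 8171 does not ramify.
Legendre symbol by Euler's criterion: (-190/8171) ≡ (-190)^4085 ≡ 8170 (mod 8171), i.e. (-190/8171) = -1.
d is a non-residue mod p, hence 8171 remains inert in O_K.

inert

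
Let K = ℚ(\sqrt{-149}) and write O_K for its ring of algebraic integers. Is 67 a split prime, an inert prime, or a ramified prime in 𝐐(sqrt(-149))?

p is inert

Since -149 ≢ 1 mod 4, the ring of integers is ℤ[√-149] with discriminant 4·(-149) = -596.
Since gcd(67, -596) = 1 the prime 67 does not ramify.
(-149/67) = 52^33 mod 67 = 66, giving Legendre symbol -1.
d is a non-residue mod p, hence 67 remains inert in O_K.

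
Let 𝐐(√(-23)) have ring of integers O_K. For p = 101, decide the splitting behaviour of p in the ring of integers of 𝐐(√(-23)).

Since -23 ≡ 1 mod 4, the ring of integers is ℤ[(1+√-23)/2] with discriminant -23.
disc(K) = -23 is not divisible by 101; 101 is unramified.
Compute (-23/101) via Euler: 78^((101-1)/2) mod 101 = 1, so (-23/101) = 1.
d is a quadratic residue mod p, hence 101 splits in O_K.

splits completely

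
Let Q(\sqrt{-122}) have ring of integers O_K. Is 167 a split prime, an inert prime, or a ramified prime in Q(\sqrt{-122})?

p is inert

d = -122 ≡ 2 (mod 4), so O_K = ℤ[√-122] and disc(K) = 4d = -488.
disc(K) = -488 is not divisible by 167; 167 is unramified.
Compute (-122/167) via Euler: 45^((167-1)/2) mod 167 = 166, so (-122/167) = -1.
(-122/167) = -1, so 167 is inert.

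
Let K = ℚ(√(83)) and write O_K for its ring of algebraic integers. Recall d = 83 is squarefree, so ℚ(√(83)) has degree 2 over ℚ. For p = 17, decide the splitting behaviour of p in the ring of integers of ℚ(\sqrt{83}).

split — (17) = 𝔭₁𝔭₂ with 𝔭₁ ≠ 𝔭₂

83 mod 4 = 3, hence disc K = 4·83 = 332 and O_K = ℤ[√83].
17 ∤ 332, so 17 is unramified.
Euler's criterion: 83^8 mod 17 = 1. Thus (83|17) = 1.
Legendre symbol 1 ⇒ 17 is split.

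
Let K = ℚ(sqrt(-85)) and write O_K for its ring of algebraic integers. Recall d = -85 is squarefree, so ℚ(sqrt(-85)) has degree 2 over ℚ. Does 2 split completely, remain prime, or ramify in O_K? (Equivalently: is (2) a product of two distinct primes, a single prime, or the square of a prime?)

ramified — (2) = 𝔭²

-85 mod 4 = 3, hence disc K = 4·(-85) = -340 and O_K = ℤ[√-85].
Ramification test: 2 | -340. The prime 2 ramifies in K.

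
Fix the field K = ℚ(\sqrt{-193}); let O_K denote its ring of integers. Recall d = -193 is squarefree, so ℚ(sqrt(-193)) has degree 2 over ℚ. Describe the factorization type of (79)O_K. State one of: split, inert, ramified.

split

Since -193 ≢ 1 mod 4, the ring of integers is ℤ[√-193] with discriminant 4·(-193) = -772.
Since gcd(79, -772) = 1 the prime 79 does not ramify.
Legendre symbol by Euler's criterion: (-193/79) ≡ (-193)^39 ≡ 1 (mod 79), i.e. (-193/79) = 1.
(-193/79) = 1, so 79 splits.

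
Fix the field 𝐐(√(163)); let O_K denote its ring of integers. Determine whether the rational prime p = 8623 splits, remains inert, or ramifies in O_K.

163 mod 4 = 3, hence disc K = 4·163 = 652 and O_K = ℤ[√163].
8623 ∤ 652, so 8623 is unramified.
Euler's criterion: 163^4311 mod 8623 = 1. Thus (163|8623) = 1.
Legendre symbol 1 ⇒ 8623 is split.

split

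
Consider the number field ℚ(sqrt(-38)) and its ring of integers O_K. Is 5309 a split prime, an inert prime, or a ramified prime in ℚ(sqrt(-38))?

5309 splits in O_K

-38 mod 4 = 2, hence disc K = 4·(-38) = -152 and O_K = ℤ[√-38].
Since gcd(5309, -152) = 1 the prime 5309 does not ramify.
Euler's criterion: (-38)^2654 mod 5309 = 1. Thus (-38|5309) = 1.
(-38/5309) = 1, so 5309 splits.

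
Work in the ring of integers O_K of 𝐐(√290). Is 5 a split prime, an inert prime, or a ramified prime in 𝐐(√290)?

d = 290 ≡ 2 (mod 4), so O_K = ℤ[√290] and disc(K) = 4d = 1160.
disc(K) = 1160 = 5·232, so p = 5 is ramified.

ramified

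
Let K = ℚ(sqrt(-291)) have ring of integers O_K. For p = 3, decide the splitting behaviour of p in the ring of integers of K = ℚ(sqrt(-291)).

ramified — (3) = 𝔭²

-291 mod 4 = 1, hence disc K = -291 and O_K = ℤ[(1+√-291)/2].
disc(K) = -291 = 3·(-97), so p = 3 is ramified.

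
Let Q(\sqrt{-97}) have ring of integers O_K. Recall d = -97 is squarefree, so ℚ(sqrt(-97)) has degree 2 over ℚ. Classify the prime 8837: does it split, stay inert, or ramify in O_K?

d = -97 ≡ 3 (mod 4), so O_K = ℤ[√-97] and disc(K) = 4d = -388.
Since gcd(8837, -388) = 1 the prime 8837 does not ramify.
Compute (-97/8837) via Euler: 8740^((8837-1)/2) mod 8837 = 8836, so (-97/8837) = -1.
(-97/8837) = -1, so 8837 is inert.

8837 remains inert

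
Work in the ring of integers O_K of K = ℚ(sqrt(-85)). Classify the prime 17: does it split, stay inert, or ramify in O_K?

Since -85 ≢ 1 mod 4, the ring of integers is ℤ[√-85] with discriminant 4·(-85) = -340.
disc(K) = -340 = 17·(-20), so p = 17 is ramified.

ramified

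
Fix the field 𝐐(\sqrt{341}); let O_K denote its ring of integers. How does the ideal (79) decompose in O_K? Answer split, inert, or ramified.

d = 341 ≡ 1 (mod 4), so O_K = ℤ[(1+√341)/2] and disc(K) = d = 341.
disc(K) = 341 is not divisible by 79; 79 is unramified.
Compute (341/79) via Euler: 25^((79-1)/2) mod 79 = 1, so (341/79) = 1.
Legendre symbol 1 ⇒ 79 is split.

79 splits in O_K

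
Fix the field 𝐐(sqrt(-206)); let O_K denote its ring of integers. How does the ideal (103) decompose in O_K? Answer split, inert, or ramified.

d = -206 ≡ 2 (mod 4), so O_K = ℤ[√-206] and disc(K) = 4d = -824.
Ramification test: 103 | -824. The prime 103 ramifies in K.

ramified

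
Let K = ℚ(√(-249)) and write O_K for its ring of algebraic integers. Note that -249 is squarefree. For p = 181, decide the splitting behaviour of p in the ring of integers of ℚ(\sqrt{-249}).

181 remains inert

d = -249 ≡ 3 (mod 4), so O_K = ℤ[√-249] and disc(K) = 4d = -996.
Since gcd(181, -996) = 1 the prime 181 does not ramify.
Legendre symbol by Euler's criterion: (-249/181) ≡ (-249)^90 ≡ 180 (mod 181), i.e. (-249/181) = -1.
d is a non-residue mod p, hence 181 remains inert in O_K.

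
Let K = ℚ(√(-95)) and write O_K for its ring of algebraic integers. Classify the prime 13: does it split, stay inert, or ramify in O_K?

13 splits in O_K

Since -95 ≡ 1 mod 4, the ring of integers is ℤ[(1+√-95)/2] with discriminant -95.
13 ∤ -95, so 13 is unramified.
Euler's criterion: (-95)^6 mod 13 = 1. Thus (-95|13) = 1.
Legendre symbol 1 ⇒ 13 is split.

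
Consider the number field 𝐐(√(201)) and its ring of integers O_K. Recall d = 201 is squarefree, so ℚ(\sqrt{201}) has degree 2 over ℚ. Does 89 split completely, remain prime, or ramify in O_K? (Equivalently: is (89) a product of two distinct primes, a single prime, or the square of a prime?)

d = 201 ≡ 1 (mod 4), so O_K = ℤ[(1+√201)/2] and disc(K) = d = 201.
disc(K) = 201 is not divisible by 89; 89 is unramified.
Legendre symbol by Euler's criterion: (201/89) ≡ 201^44 ≡ 88 (mod 89), i.e. (201/89) = -1.
(201/89) = -1, so 89 is inert.

inert — (89) stays prime in O_K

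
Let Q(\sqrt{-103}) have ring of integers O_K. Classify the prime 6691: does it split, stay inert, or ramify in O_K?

d = -103 ≡ 1 (mod 4), so O_K = ℤ[(1+√-103)/2] and disc(K) = d = -103.
Since gcd(6691, -103) = 1 the prime 6691 does not ramify.
Legendre symbol by Euler's criterion: (-103/6691) ≡ (-103)^3345 ≡ 6690 (mod 6691), i.e. (-103/6691) = -1.
Legendre symbol -1 ⇒ 6691 is inert.

p is inert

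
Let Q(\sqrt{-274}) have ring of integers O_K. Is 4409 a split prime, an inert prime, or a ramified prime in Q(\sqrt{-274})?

-274 mod 4 = 2, hence disc K = 4·(-274) = -1096 and O_K = ℤ[√-274].
Since gcd(4409, -1096) = 1 the prime 4409 does not ramify.
Euler's criterion: (-274)^2204 mod 4409 = 1. Thus (-274|4409) = 1.
Legendre symbol 1 ⇒ 4409 is split.

splits completely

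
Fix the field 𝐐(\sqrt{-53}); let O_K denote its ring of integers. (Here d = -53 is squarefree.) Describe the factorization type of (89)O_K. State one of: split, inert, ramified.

splits completely

d = -53 ≡ 3 (mod 4), so O_K = ℤ[√-53] and disc(K) = 4d = -212.
Since gcd(89, -212) = 1 the prime 89 does not ramify.
Compute (-53/89) via Euler: 36^((89-1)/2) mod 89 = 1, so (-53/89) = 1.
d is a quadratic residue mod p, hence 89 splits in O_K.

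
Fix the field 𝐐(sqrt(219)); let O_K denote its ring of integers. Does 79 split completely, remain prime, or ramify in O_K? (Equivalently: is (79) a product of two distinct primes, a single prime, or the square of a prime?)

d = 219 ≡ 3 (mod 4), so O_K = ℤ[√219] and disc(K) = 4d = 876.
79 ∤ 876, so 79 is unramified.
Euler's criterion: 219^39 mod 79 = 78. Thus (219|79) = -1.
(219/79) = -1, so 79 is inert.

inert — (79) stays prime in O_K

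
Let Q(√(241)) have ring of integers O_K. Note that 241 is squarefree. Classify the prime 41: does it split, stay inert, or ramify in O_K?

41 splits in O_K

Since 241 ≡ 1 mod 4, the ring of integers is ℤ[(1+√241)/2] with discriminant 241.
41 ∤ 241, so 41 is unramified.
Euler's criterion: 241^20 mod 41 = 1. Thus (241|41) = 1.
Legendre symbol 1 ⇒ 41 is split.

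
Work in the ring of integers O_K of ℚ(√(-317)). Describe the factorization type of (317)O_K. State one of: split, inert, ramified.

Since -317 ≢ 1 mod 4, the ring of integers is ℤ[√-317] with discriminant 4·(-317) = -1268.
Ramification test: 317 | -1268. The prime 317 ramifies in K.

ramifies in O_K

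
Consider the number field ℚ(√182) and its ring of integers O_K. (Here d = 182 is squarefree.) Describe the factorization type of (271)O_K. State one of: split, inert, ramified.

remains prime (inert)

Since 182 ≢ 1 mod 4, the ring of integers is ℤ[√182] with discriminant 4·182 = 728.
disc(K) = 728 is not divisible by 271; 271 is unramified.
Legendre symbol by Euler's criterion: (182/271) ≡ 182^135 ≡ 270 (mod 271), i.e. (182/271) = -1.
d is a non-residue mod p, hence 271 remains inert in O_K.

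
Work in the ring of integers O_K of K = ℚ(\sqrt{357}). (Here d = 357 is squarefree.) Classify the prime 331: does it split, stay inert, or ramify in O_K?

splits completely

Since 357 ≡ 1 mod 4, the ring of integers is ℤ[(1+√357)/2] with discriminant 357.
disc(K) = 357 is not divisible by 331; 331 is unramified.
Compute (357/331) via Euler: 26^((331-1)/2) mod 331 = 1, so (357/331) = 1.
Legendre symbol 1 ⇒ 331 is split.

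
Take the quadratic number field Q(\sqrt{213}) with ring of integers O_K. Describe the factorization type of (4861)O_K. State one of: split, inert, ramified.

remains prime (inert)

d = 213 ≡ 1 (mod 4), so O_K = ℤ[(1+√213)/2] and disc(K) = d = 213.
disc(K) = 213 is not divisible by 4861; 4861 is unramified.
Compute (213/4861) via Euler: 213^((4861-1)/2) mod 4861 = 4860, so (213/4861) = -1.
Legendre symbol -1 ⇒ 4861 is inert.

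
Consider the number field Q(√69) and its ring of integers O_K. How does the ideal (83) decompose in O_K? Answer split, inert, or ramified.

split

69 mod 4 = 1, hence disc K = 69 and O_K = ℤ[(1+√69)/2].
83 ∤ 69, so 83 is unramified.
(69/83) = 69^41 mod 83 = 1, giving Legendre symbol 1.
d is a quadratic residue mod p, hence 83 splits in O_K.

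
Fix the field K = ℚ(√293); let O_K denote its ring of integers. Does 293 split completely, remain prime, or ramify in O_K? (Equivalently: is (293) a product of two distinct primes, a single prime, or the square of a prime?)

ramified

293 mod 4 = 1, hence disc K = 293 and O_K = ℤ[(1+√293)/2].
Ramification test: 293 | 293. The prime 293 ramifies in K.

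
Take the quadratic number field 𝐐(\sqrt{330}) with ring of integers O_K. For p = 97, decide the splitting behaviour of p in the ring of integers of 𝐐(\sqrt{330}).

inert

330 mod 4 = 2, hence disc K = 4·330 = 1320 and O_K = ℤ[√330].
disc(K) = 1320 is not divisible by 97; 97 is unramified.
Legendre symbol by Euler's criterion: (330/97) ≡ 330^48 ≡ 96 (mod 97), i.e. (330/97) = -1.
Legendre symbol -1 ⇒ 97 is inert.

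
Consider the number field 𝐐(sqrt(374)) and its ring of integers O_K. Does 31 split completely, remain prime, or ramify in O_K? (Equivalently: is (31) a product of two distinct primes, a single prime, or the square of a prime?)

374 mod 4 = 2, hence disc K = 4·374 = 1496 and O_K = ℤ[√374].
Since gcd(31, 1496) = 1 the prime 31 does not ramify.
Legendre symbol by Euler's criterion: (374/31) ≡ 374^15 ≡ 1 (mod 31), i.e. (374/31) = 1.
Legendre symbol 1 ⇒ 31 is split.

31 splits in O_K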